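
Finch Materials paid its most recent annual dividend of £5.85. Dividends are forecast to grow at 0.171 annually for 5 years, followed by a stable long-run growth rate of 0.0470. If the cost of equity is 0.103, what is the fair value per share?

Two-stage DDM. Project D₁…D_5 at 0.171, terminal growth 0.047, discount at r = 0.103.
D_1 = 6.8503
D_2 = 8.0218
D_3 = 9.3935
D_4 = 10.9998
D_5 = 12.8807
Terminal value at t=5: TV = D_6/(r−g) = 13.4861/(0.103−0.047) = 240.8236
P₀ = 6.8503/(1+0.103)^1 + 8.0218/(1+0.103)^2 + 9.3935/(1+0.103)^3 + 10.9998/(1+0.103)^4 + 12.8807/(1+0.103)^5 + 240.8236/(1+0.103)^5 = 182.6355

£182.64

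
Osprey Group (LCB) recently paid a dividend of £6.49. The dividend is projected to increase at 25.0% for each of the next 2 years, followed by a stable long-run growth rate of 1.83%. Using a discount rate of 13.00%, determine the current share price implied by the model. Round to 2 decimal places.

£87.52

Two-stage DDM. Project D₁…D_2 at 0.25, terminal growth 0.0183, discount at r = 0.13.
D_1 = 8.1125
D_2 = 10.1406
Terminal value at t=2: TV = D_3/(r−g) = 10.3262/(0.13−0.0183) = 92.4458
P₀ = 8.1125/(1+0.13)^1 + 10.1406/(1+0.13)^2 + 92.4458/(1+0.13)^2 = 87.5194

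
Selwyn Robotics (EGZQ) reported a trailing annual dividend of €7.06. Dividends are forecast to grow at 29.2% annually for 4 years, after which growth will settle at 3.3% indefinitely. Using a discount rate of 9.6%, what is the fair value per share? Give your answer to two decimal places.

€266.88

Two-stage DDM. Project D₁…D_4 at 0.292, terminal growth 0.033, discount at r = 0.096.
D_1 = 9.1215
D_2 = 11.7850
D_3 = 15.2262
D_4 = 19.6723
Terminal value at t=4: TV = D_5/(r−g) = 20.3215/(0.096−0.033) = 322.5630
P₀ = 9.1215/(1+0.096)^1 + 11.7850/(1+0.096)^2 + 15.2262/(1+0.096)^3 + 19.6723/(1+0.096)^4 + 322.5630/(1+0.096)^4 = 266.8813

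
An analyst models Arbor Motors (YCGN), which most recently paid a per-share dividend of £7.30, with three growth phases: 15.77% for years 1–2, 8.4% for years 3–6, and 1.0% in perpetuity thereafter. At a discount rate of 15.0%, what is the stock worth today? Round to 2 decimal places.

£82.46

Three-stage DDM. Project D₁…D_6; terminal Gordon value at t=6 with g = 0.01; discount at r = 0.15.
D_1 = 8.4512
D_2 = 9.7840
D_3 = 10.6058
D_4 = 11.4967
D_5 = 12.4624
D_6 = 13.5093
TV_6 = 13.6444/(0.15−0.01) = 97.4598
P₀ = Σ Dₜ/(1+r)ᵗ + TV_6/(1+r)^6 = 82.4648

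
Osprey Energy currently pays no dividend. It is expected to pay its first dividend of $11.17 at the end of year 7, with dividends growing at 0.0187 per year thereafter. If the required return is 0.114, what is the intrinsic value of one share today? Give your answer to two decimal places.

Deferred-dividend DDM. At t=6 the remaining stream is a growing perpetuity with first payment D_7 = 11.17.
V_6 = D_7/(r−g) = 11.17/(0.114−0.0187) = 117.2088
P₀ = V_6/(1+r)^6 = 117.2088/(1+0.114)^6 = 61.3266

$61.33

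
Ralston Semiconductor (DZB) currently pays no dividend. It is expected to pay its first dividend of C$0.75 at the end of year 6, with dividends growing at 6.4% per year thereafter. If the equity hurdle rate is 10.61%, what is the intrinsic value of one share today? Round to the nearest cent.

C$10.76

Deferred-dividend DDM. At t=5 the remaining stream is a growing perpetuity with first payment D_6 = 0.75.
V_5 = D_6/(r−g) = 0.75/(0.1061−0.064) = 17.8147
P₀ = V_5/(1+r)^5 = 17.8147/(1+0.1061)^5 = 10.7599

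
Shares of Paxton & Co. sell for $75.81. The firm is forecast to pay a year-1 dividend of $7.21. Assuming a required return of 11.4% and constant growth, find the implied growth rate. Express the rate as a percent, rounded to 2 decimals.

1.89%

From P₀ = D₁/(r − g), the implied growth is g = r − D₁/P₀.
g = 0.114 − 7.21/75.81 = 0.114 − 0.09511 = 0.01889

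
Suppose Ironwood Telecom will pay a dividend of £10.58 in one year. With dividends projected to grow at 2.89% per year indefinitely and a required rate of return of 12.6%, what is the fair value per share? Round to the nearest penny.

£108.96

Gordon growth model: P₀ = D₁/(r − g), with D₁ = 10.58 given directly.
P₀ = 10.5800 / (0.126 − 0.0289) = 10.5800 / 0.0971 = 108.9598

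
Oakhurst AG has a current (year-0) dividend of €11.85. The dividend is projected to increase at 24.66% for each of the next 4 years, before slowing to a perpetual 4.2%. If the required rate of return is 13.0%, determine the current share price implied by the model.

€268.78

Two-stage DDM. Project D₁…D_4 at 0.2466, terminal growth 0.042, discount at r = 0.13.
D_1 = 14.7722
D_2 = 18.4150
D_3 = 22.9562
D_4 = 28.6172
Terminal value at t=4: TV = D_5/(r−g) = 29.8191/(0.13−0.042) = 338.8534
P₀ = 14.7722/(1+0.13)^1 + 18.4150/(1+0.13)^2 + 22.9562/(1+0.13)^3 + 28.6172/(1+0.13)^4 + 338.8534/(1+0.13)^4 = 268.7808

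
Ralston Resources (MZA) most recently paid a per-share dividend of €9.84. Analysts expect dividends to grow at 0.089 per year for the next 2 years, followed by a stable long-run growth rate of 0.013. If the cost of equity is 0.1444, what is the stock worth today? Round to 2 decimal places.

€86.97

Two-stage DDM. Project D₁…D_2 at 0.089, terminal growth 0.013, discount at r = 0.1444.
D_1 = 10.7158
D_2 = 11.6695
Terminal value at t=2: TV = D_3/(r−g) = 11.8212/(0.1444−0.013) = 89.9632
P₀ = 10.7158/(1+0.1444)^1 + 11.6695/(1+0.1444)^2 + 89.9632/(1+0.1444)^2 = 86.9665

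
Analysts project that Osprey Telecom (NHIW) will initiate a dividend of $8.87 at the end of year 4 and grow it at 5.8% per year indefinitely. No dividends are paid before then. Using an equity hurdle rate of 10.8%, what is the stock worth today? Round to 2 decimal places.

$130.42

Deferred-dividend DDM. At t=3 the remaining stream is a growing perpetuity with first payment D_4 = 8.87.
V_3 = D_4/(r−g) = 8.87/(0.108−0.058) = 177.4000
P₀ = V_3/(1+r)^3 = 177.4000/(1+0.108)^3 = 130.4170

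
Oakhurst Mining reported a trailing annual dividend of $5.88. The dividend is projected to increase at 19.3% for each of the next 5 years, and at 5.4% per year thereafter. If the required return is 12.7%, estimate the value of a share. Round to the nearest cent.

Two-stage DDM. Project D₁…D_5 at 0.193, terminal growth 0.054, discount at r = 0.127.
D_1 = 7.0148
D_2 = 8.3687
D_3 = 9.9839
D_4 = 11.9107
D_5 = 14.2095
Terminal value at t=5: TV = D_6/(r−g) = 14.9768/(0.127−0.054) = 205.1622
P₀ = 7.0148/(1+0.127)^1 + 8.3687/(1+0.127)^2 + 9.9839/(1+0.127)^3 + 11.9107/(1+0.127)^4 + 14.2095/(1+0.127)^5 + 205.1622/(1+0.127)^5 = 147.8305

$147.83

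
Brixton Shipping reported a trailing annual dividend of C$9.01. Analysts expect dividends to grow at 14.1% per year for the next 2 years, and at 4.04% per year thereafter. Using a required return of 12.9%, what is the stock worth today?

Two-stage DDM. Project D₁…D_2 at 0.141, terminal growth 0.0404, discount at r = 0.129.
D_1 = 10.2804
D_2 = 11.7299
Terminal value at t=2: TV = D_3/(r−g) = 12.2038/(0.129−0.0404) = 137.7408
P₀ = 10.2804/(1+0.129)^1 + 11.7299/(1+0.129)^2 + 137.7408/(1+0.129)^2 = 126.3708

C$126.37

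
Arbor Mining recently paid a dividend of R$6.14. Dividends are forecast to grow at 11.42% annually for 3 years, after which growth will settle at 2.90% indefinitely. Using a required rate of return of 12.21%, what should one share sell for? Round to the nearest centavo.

Two-stage DDM. Project D₁…D_3 at 0.1142, terminal growth 0.029, discount at r = 0.1221.
D_1 = 6.8412
D_2 = 7.6225
D_3 = 8.4929
Terminal value at t=3: TV = D_4/(r−g) = 8.7392/(0.1221−0.029) = 93.8693
P₀ = 6.8412/(1+0.1221)^1 + 7.6225/(1+0.1221)^2 + 8.4929/(1+0.1221)^3 + 93.8693/(1+0.1221)^3 = 84.6017

R$84.60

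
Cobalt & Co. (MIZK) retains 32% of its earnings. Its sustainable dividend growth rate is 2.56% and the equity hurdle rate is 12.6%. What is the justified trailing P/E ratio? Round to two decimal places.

Payout ratio b = 1 − 0.32 = 0.68.
Justified trailing P/E = b(1+g)/(r−g) = 0.68×(1+0.0256)/(0.126−0.0256) = 6.9463

6.95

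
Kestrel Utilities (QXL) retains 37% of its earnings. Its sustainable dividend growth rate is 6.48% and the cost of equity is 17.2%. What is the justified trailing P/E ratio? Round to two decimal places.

Payout ratio b = 1 − 0.37 = 0.63.
Justified trailing P/E = b(1+g)/(r−g) = 0.63×(1+0.0648)/(0.172−0.0648) = 6.2577

6.26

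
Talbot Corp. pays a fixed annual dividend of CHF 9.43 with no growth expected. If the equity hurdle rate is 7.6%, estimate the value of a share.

Zero-growth DDM (perpetuity): P₀ = D/r = 9.43 / 0.076 = 124.0789

CHF 124.08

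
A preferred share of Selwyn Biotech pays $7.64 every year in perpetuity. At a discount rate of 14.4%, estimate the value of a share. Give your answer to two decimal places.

Zero-growth DDM (perpetuity): P₀ = D/r = 7.64 / 0.144 = 53.0556

$53.06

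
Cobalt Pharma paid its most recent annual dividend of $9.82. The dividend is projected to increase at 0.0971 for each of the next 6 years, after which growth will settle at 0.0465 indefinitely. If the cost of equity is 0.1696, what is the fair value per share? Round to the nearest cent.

Two-stage DDM. Project D₁…D_6 at 0.0971, terminal growth 0.0465, discount at r = 0.1696.
D_1 = 10.7735
D_2 = 11.8196
D_3 = 12.9673
D_4 = 14.2264
D_5 = 15.6078
D_6 = 17.1234
Terminal value at t=6: TV = D_7/(r−g) = 17.9196/(0.1696−0.0465) = 145.5694
P₀ = 10.7735/(1+0.1696)^1 + 11.8196/(1+0.1696)^2 + 12.9673/(1+0.1696)^3 + 14.2264/(1+0.1696)^4 + 15.6078/(1+0.1696)^5 + 17.1234/(1+0.1696)^6 + 145.5694/(1+0.1696)^6 = 104.2439

$104.24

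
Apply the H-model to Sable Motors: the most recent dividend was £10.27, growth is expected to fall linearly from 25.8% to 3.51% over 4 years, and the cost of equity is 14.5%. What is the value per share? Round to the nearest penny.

£138.39

H-model: P₀ = D₀[(1+g_L) + H(g_S−g_L)]/(r−g_L), with H = 4/2 = 2.
P₀ = 10.27 × [(1+0.0351) + 2×(0.258−0.0351)] / (0.145−0.0351)
   = 10.27 × 1.4809 / 0.1099 = 138.3880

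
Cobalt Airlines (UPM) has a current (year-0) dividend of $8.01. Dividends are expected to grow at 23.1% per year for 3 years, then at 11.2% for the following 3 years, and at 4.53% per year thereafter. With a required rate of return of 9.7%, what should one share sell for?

$303.64

Three-stage DDM. Project D₁…D_6; terminal Gordon value at t=6 with g = 0.0453; discount at r = 0.097.
D_1 = 9.8603
D_2 = 12.1380
D_3 = 14.9419
D_4 = 16.6154
D_5 = 18.4764
D_6 = 20.5457
TV_6 = 21.4764/(0.097−0.0453) = 415.4047
P₀ = Σ Dₜ/(1+r)ᵗ + TV_6/(1+r)^6 = 303.6447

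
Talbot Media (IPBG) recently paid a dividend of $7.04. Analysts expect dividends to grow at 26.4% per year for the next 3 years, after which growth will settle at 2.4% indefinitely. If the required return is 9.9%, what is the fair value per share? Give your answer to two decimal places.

Two-stage DDM. Project D₁…D_3 at 0.264, terminal growth 0.024, discount at r = 0.099.
D_1 = 8.8986
D_2 = 11.2478
D_3 = 14.2172
Terminal value at t=3: TV = D_4/(r−g) = 14.5584/(0.099−0.024) = 194.1121
P₀ = 8.8986/(1+0.099)^1 + 11.2478/(1+0.099)^2 + 14.2172/(1+0.099)^3 + 194.1121/(1+0.099)^3 = 174.3581

$174.36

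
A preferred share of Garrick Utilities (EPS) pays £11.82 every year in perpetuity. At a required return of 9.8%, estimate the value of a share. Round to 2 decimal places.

Zero-growth DDM (perpetuity): P₀ = D/r = 11.82 / 0.098 = 120.6122

£120.61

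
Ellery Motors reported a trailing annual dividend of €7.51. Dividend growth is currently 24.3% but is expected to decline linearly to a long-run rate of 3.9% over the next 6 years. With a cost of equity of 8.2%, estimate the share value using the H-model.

€288.35

H-model: P₀ = D₀[(1+g_L) + H(g_S−g_L)]/(r−g_L), with H = 6/2 = 3.
P₀ = 7.51 × [(1+0.039) + 3×(0.243−0.039)] / (0.082−0.039)
   = 7.51 × 1.6510 / 0.043 = 288.3491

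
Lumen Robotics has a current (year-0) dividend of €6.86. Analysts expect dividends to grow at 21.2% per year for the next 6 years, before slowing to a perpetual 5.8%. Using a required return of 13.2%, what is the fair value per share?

€200.37

Two-stage DDM. Project D₁…D_6 at 0.212, terminal growth 0.058, discount at r = 0.132.
D_1 = 8.3143
D_2 = 10.0770
D_3 = 12.2133
D_4 = 14.8025
D_5 = 17.9406
D_6 = 21.7440
Terminal value at t=6: TV = D_7/(r−g) = 23.0052/(0.132−0.058) = 310.8807
P₀ = 8.3143/(1+0.132)^1 + 10.0770/(1+0.132)^2 + 12.2133/(1+0.132)^3 + 14.8025/(1+0.132)^4 + 17.9406/(1+0.132)^5 + 21.7440/(1+0.132)^6 + 310.8807/(1+0.132)^6 = 200.3743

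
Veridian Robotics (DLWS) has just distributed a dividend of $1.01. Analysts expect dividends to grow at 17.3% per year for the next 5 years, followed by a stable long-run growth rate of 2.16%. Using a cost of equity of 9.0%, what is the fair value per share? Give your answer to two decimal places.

Two-stage DDM. Project D₁…D_5 at 0.173, terminal growth 0.0216, discount at r = 0.09.
D_1 = 1.1847
D_2 = 1.3897
D_3 = 1.6301
D_4 = 1.9121
D_5 = 2.2429
Terminal value at t=5: TV = D_6/(r−g) = 2.2914/(0.09−0.0216) = 33.4993
P₀ = 1.1847/(1+0.09)^1 + 1.3897/(1+0.09)^2 + 1.6301/(1+0.09)^3 + 1.9121/(1+0.09)^4 + 2.2429/(1+0.09)^5 + 33.4993/(1+0.09)^5 = 28.0999

$28.10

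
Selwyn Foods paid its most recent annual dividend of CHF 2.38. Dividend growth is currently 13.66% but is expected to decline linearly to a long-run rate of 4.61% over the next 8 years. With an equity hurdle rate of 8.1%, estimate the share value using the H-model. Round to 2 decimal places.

CHF 96.03

H-model: P₀ = D₀[(1+g_L) + H(g_S−g_L)]/(r−g_L), with H = 8/2 = 4.
P₀ = 2.38 × [(1+0.0461) + 4×(0.1366−0.0461)] / (0.081−0.0461)
   = 2.38 × 1.4081 / 0.0349 = 96.0252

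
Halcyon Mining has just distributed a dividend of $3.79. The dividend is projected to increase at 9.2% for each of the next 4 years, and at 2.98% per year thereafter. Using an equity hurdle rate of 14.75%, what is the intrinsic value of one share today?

$40.61

Two-stage DDM. Project D₁…D_4 at 0.092, terminal growth 0.0298, discount at r = 0.1475.
D_1 = 4.1387
D_2 = 4.5194
D_3 = 4.9352
D_4 = 5.3893
Terminal value at t=4: TV = D_5/(r−g) = 5.5499/(0.1475−0.0298) = 47.1527
P₀ = 4.1387/(1+0.1475)^1 + 4.5194/(1+0.1475)^2 + 4.9352/(1+0.1475)^3 + 5.3893/(1+0.1475)^4 + 47.1527/(1+0.1475)^4 = 40.6089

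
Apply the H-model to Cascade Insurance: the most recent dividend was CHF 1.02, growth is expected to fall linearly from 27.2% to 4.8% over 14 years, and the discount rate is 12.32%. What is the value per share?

CHF 35.48

H-model: P₀ = D₀[(1+g_L) + H(g_S−g_L)]/(r−g_L), with H = 14/2 = 7.
P₀ = 1.02 × [(1+0.048) + 7×(0.272−0.048)] / (0.1232−0.048)
   = 1.02 × 2.6160 / 0.0752 = 35.4830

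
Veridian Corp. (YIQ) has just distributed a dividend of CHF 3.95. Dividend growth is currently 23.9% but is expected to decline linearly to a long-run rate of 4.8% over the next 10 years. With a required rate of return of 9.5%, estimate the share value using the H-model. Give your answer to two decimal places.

CHF 168.34

H-model: P₀ = D₀[(1+g_L) + H(g_S−g_L)]/(r−g_L), with H = 10/2 = 5.
P₀ = 3.95 × [(1+0.048) + 5×(0.239−0.048)] / (0.095−0.048)
   = 3.95 × 2.0030 / 0.047 = 168.3372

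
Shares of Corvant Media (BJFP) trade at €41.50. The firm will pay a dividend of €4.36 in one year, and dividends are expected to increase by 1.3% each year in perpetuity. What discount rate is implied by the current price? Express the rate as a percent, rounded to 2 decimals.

11.81%

Rearranging the constant-growth DDM: r = D₁/P₀ + g.
r = 4.3600 / 41.50 + 0.013 = 0.10506 + 0.013 = 0.11806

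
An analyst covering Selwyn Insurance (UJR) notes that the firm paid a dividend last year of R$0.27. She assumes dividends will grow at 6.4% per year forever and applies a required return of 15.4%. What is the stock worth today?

Gordon growth model: P₀ = D₁/(r − g). D₁ = 0.27 × (1 + 0.064) = 0.2873.
P₀ = 0.2873 / (0.154 − 0.064) = 0.2873 / 0.09 = 3.1920

R$3.19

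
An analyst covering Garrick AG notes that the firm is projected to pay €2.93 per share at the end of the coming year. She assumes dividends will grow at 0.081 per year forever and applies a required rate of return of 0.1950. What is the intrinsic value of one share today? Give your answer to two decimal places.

€25.70

Gordon growth model: P₀ = D₁/(r − g), with D₁ = 2.93 given directly.
P₀ = 2.9300 / (0.195 − 0.081) = 2.9300 / 0.114 = 25.7018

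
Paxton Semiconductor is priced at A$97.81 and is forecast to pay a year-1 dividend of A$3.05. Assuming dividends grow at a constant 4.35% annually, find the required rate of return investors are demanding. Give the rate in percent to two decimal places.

Rearranging the constant-growth DDM: r = D₁/P₀ + g.
r = 3.0500 / 97.81 + 0.0435 = 0.03118 + 0.0435 = 0.07468

7.47%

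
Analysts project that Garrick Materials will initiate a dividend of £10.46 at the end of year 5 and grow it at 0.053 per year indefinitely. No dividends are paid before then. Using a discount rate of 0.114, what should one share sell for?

£111.34

Deferred-dividend DDM. At t=4 the remaining stream is a growing perpetuity with first payment D_5 = 10.46.
V_4 = D_5/(r−g) = 10.46/(0.114−0.053) = 171.4754
P₀ = V_4/(1+r)^4 = 171.4754/(1+0.114)^4 = 111.3425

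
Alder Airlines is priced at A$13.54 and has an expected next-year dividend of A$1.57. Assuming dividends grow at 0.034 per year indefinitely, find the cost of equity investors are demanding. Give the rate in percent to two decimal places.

Rearranging the constant-growth DDM: r = D₁/P₀ + g.
r = 1.5700 / 13.54 + 0.034 = 0.11595 + 0.034 = 0.14995

15.00%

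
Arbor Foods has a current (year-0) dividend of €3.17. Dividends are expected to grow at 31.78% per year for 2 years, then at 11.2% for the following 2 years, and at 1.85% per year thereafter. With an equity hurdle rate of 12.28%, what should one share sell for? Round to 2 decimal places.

€58.52

Three-stage DDM. Project D₁…D_4; terminal Gordon value at t=4 with g = 0.0185; discount at r = 0.1228.
D_1 = 4.1774
D_2 = 5.5050
D_3 = 6.1216
D_4 = 6.8072
TV_4 = 6.9331/(0.1228−0.0185) = 66.4729
P₀ = Σ Dₜ/(1+r)ᵗ + TV_4/(1+r)^4 = 58.5199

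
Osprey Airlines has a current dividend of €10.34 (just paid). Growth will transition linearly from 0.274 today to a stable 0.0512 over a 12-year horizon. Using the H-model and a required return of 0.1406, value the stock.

H-model: P₀ = D₀[(1+g_L) + H(g_S−g_L)]/(r−g_L), with H = 12/2 = 6.
P₀ = 10.34 × [(1+0.0512) + 6×(0.274−0.0512)] / (0.1406−0.0512)
   = 10.34 × 2.3880 / 0.0894 = 276.1960

€276.20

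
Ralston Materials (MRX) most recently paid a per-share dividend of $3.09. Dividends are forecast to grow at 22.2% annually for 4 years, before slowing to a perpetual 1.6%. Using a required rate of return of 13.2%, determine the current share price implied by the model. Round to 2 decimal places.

Two-stage DDM. Project D₁…D_4 at 0.222, terminal growth 0.016, discount at r = 0.132.
D_1 = 3.7760
D_2 = 4.6142
D_3 = 5.6386
D_4 = 6.8904
Terminal value at t=4: TV = D_5/(r−g) = 7.0006/(0.132−0.016) = 60.3502
P₀ = 3.7760/(1+0.132)^1 + 4.6142/(1+0.132)^2 + 5.6386/(1+0.132)^3 + 6.8904/(1+0.132)^4 + 60.3502/(1+0.132)^4 = 51.7730

$51.77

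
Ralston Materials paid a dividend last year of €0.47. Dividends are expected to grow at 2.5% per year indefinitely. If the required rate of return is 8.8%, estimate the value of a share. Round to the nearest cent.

€7.65

Gordon growth model: P₀ = D₁/(r − g). D₁ = 0.47 × (1 + 0.025) = 0.4817.
P₀ = 0.4817 / (0.088 − 0.025) = 0.4817 / 0.063 = 7.6468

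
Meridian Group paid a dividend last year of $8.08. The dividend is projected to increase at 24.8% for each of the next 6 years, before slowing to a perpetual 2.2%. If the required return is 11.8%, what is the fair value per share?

Two-stage DDM. Project D₁…D_6 at 0.248, terminal growth 0.022, discount at r = 0.118.
D_1 = 10.0838
D_2 = 12.5846
D_3 = 15.7056
D_4 = 19.6006
D_5 = 24.4616
D_6 = 30.5280
Terminal value at t=6: TV = D_7/(r−g) = 31.1997/(0.118−0.022) = 324.9964
P₀ = 10.0838/(1+0.118)^1 + 12.5846/(1+0.118)^2 + 15.7056/(1+0.118)^3 + 19.6006/(1+0.118)^4 + 24.4616/(1+0.118)^5 + 30.5280/(1+0.118)^6 + 324.9964/(1+0.118)^6 = 238.9393

$238.94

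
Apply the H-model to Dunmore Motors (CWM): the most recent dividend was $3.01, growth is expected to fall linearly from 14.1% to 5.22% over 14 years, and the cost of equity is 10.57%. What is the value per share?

$94.17

H-model: P₀ = D₀[(1+g_L) + H(g_S−g_L)]/(r−g_L), with H = 14/2 = 7.
P₀ = 3.01 × [(1+0.0522) + 7×(0.141−0.0522)] / (0.1057−0.0522)
   = 3.01 × 1.6738 / 0.0535 = 94.1708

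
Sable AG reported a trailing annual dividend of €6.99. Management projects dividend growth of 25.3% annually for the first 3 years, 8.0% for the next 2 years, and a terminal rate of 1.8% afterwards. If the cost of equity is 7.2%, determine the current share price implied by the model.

Three-stage DDM. Project D₁…D_5; terminal Gordon value at t=5 with g = 0.018; discount at r = 0.072.
D_1 = 8.7585
D_2 = 10.9744
D_3 = 13.7509
D_4 = 14.8509
D_5 = 16.0390
TV_5 = 16.3277/(0.072−0.018) = 302.3653
P₀ = Σ Dₜ/(1+r)ᵗ + TV_5/(1+r)^5 = 265.0355

€265.04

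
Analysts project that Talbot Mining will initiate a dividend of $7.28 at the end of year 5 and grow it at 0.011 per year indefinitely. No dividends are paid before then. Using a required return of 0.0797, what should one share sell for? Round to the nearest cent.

Deferred-dividend DDM. At t=4 the remaining stream is a growing perpetuity with first payment D_5 = 7.28.
V_4 = D_5/(r−g) = 7.28/(0.0797−0.011) = 105.9680
P₀ = V_4/(1+r)^4 = 105.9680/(1+0.0797)^4 = 77.9762

$77.98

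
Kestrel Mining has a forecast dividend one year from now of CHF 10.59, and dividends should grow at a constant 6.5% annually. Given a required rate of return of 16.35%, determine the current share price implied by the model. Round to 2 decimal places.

CHF 107.51

Gordon growth model: P₀ = D₁/(r − g), with D₁ = 10.59 given directly.
P₀ = 10.5900 / (0.1635 − 0.065) = 10.5900 / 0.0985 = 107.5127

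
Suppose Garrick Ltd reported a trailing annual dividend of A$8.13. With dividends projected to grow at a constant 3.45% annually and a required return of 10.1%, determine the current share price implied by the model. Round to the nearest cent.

A$126.47

Gordon growth model: P₀ = D₁/(r − g). D₁ = 8.13 × (1 + 0.0345) = 8.4105.
P₀ = 8.4105 / (0.101 − 0.0345) = 8.4105 / 0.0665 = 126.4735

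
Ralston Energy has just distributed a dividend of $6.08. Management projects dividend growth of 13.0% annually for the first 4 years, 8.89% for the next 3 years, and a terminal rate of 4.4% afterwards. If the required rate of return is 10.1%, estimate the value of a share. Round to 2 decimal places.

Three-stage DDM. Project D₁…D_7; terminal Gordon value at t=7 with g = 0.044; discount at r = 0.101.
D_1 = 6.8704
D_2 = 7.7636
D_3 = 8.7728
D_4 = 9.9133
D_5 = 10.7946
D_6 = 11.7542
D_7 = 12.7992
TV_7 = 13.3623/(0.101−0.044) = 234.4267
P₀ = Σ Dₜ/(1+r)ᵗ + TV_7/(1+r)^7 = 165.2968

$165.30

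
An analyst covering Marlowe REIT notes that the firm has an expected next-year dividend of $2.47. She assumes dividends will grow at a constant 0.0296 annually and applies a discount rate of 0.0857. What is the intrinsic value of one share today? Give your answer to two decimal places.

Gordon growth model: P₀ = D₁/(r − g), with D₁ = 2.47 given directly.
P₀ = 2.4700 / (0.0857 − 0.0296) = 2.4700 / 0.0561 = 44.0285

$44.03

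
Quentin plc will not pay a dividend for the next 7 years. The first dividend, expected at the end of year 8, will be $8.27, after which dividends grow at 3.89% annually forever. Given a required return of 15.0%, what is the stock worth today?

Deferred-dividend DDM. At t=7 the remaining stream is a growing perpetuity with first payment D_8 = 8.27.
V_7 = D_8/(r−g) = 8.27/(0.15−0.0389) = 74.4374
P₀ = V_7/(1+r)^7 = 74.4374/(1+0.15)^7 = 27.9838

$27.98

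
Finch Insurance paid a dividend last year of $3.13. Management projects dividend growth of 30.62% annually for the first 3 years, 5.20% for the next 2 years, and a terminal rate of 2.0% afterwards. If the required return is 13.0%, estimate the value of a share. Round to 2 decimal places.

Three-stage DDM. Project D₁…D_5; terminal Gordon value at t=5 with g = 0.02; discount at r = 0.13.
D_1 = 4.0884
D_2 = 5.3403
D_3 = 6.9755
D_4 = 7.3382
D_5 = 7.7198
TV_5 = 7.8742/(0.13−0.02) = 71.5834
P₀ = Σ Dₜ/(1+r)ᵗ + TV_5/(1+r)^5 = 60.1779

$60.18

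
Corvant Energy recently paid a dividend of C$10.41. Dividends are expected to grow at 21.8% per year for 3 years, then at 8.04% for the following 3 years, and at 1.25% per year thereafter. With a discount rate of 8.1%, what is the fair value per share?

C$304.19

Three-stage DDM. Project D₁…D_6; terminal Gordon value at t=6 with g = 0.0125; discount at r = 0.081.
D_1 = 12.6794
D_2 = 15.4435
D_3 = 18.8102
D_4 = 20.3225
D_5 = 21.9564
D_6 = 23.7217
TV_6 = 24.0182/(0.081−0.0125) = 350.6314
P₀ = Σ Dₜ/(1+r)ᵗ + TV_6/(1+r)^6 = 304.1921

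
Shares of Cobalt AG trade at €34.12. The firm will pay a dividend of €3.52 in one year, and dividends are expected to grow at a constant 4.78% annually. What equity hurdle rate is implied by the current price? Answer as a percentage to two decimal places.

Rearranging the constant-growth DDM: r = D₁/P₀ + g.
r = 3.5200 / 34.12 + 0.0478 = 0.10317 + 0.0478 = 0.15097

15.10%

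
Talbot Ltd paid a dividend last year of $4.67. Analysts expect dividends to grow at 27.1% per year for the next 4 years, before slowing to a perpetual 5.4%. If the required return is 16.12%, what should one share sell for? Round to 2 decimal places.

Two-stage DDM. Project D₁…D_4 at 0.271, terminal growth 0.054, discount at r = 0.1612.
D_1 = 5.9356
D_2 = 7.5441
D_3 = 9.5886
D_4 = 12.1871
Terminal value at t=4: TV = D_5/(r−g) = 12.8452/(0.1612−0.054) = 119.8243
P₀ = 5.9356/(1+0.1612)^1 + 7.5441/(1+0.1612)^2 + 9.5886/(1+0.1612)^3 + 12.1871/(1+0.1612)^4 + 119.8243/(1+0.1612)^4 = 89.4383

$89.44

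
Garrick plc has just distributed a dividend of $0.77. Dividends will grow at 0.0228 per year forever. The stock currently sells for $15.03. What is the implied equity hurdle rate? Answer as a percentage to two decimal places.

7.52%

Rearranging the constant-growth DDM: r = D₁/P₀ + g.
D₁ = 0.77 × (1 + 0.0228) = 0.7876.
r = 0.7876 / 15.03 + 0.0228 = 0.05240 + 0.0228 = 0.07520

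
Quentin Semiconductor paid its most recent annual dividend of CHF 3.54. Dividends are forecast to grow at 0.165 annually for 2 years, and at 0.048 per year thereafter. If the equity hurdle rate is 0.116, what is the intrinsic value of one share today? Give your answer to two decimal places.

CHF 67.01

Two-stage DDM. Project D₁…D_2 at 0.165, terminal growth 0.048, discount at r = 0.116.
D_1 = 4.1241
D_2 = 4.8046
Terminal value at t=2: TV = D_3/(r−g) = 5.0352/(0.116−0.048) = 74.0470
P₀ = 4.1241/(1+0.116)^1 + 4.8046/(1+0.116)^2 + 74.0470/(1+0.116)^2 = 67.0068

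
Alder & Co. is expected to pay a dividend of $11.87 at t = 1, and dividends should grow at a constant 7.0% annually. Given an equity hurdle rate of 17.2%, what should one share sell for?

$116.37

Gordon growth model: P₀ = D₁/(r − g), with D₁ = 11.87 given directly.
P₀ = 11.8700 / (0.172 − 0.07) = 11.8700 / 0.102 = 116.3725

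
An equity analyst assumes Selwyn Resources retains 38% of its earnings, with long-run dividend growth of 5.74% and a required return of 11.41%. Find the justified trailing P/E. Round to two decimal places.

Payout ratio b = 1 − 0.38 = 0.62.
Justified trailing P/E = b(1+g)/(r−g) = 0.62×(1+0.0574)/(0.1141−0.0574) = 11.5624

11.56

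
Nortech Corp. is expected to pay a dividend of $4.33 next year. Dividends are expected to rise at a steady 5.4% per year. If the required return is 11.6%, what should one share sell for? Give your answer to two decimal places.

Gordon growth model: P₀ = D₁/(r − g), with D₁ = 4.33 given directly.
P₀ = 4.3300 / (0.116 − 0.054) = 4.3300 / 0.062 = 69.8387

$69.84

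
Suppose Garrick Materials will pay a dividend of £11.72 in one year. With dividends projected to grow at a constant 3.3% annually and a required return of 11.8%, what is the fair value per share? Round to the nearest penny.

£137.88

Gordon growth model: P₀ = D₁/(r − g), with D₁ = 11.72 given directly.
P₀ = 11.7200 / (0.118 − 0.033) = 11.7200 / 0.085 = 137.8824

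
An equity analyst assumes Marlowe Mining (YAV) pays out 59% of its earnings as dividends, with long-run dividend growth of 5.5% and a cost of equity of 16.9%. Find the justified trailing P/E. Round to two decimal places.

5.46

Justified trailing P/E = b(1+g)/(r−g) = 0.59×(1+0.055)/(0.169−0.055) = 5.4601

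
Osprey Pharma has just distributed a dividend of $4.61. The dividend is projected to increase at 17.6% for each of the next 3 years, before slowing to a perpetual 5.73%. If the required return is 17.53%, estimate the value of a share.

Two-stage DDM. Project D₁…D_3 at 0.176, terminal growth 0.0573, discount at r = 0.1753.
D_1 = 5.4214
D_2 = 6.3755
D_3 = 7.4976
Terminal value at t=3: TV = D_4/(r−g) = 7.9272/(0.1753−0.0573) = 67.1799
P₀ = 5.4214/(1+0.1753)^1 + 6.3755/(1+0.1753)^2 + 7.4976/(1+0.1753)^3 + 67.1799/(1+0.1753)^3 = 55.2267

$55.23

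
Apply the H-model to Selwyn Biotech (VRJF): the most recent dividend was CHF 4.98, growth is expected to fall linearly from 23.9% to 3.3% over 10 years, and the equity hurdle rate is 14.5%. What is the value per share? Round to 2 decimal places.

CHF 91.73

H-model: P₀ = D₀[(1+g_L) + H(g_S−g_L)]/(r−g_L), with H = 10/2 = 5.
P₀ = 4.98 × [(1+0.033) + 5×(0.239−0.033)] / (0.145−0.033)
   = 4.98 × 2.0630 / 0.112 = 91.7298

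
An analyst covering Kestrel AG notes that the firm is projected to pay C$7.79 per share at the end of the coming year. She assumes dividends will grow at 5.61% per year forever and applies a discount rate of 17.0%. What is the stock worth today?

C$68.39

Gordon growth model: P₀ = D₁/(r − g), with D₁ = 7.79 given directly.
P₀ = 7.7900 / (0.17 − 0.0561) = 7.7900 / 0.1139 = 68.3933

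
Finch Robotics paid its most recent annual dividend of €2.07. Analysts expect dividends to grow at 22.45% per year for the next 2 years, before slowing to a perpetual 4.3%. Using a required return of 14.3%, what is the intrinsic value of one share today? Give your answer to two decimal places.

€29.37

Two-stage DDM. Project D₁…D_2 at 0.2245, terminal growth 0.043, discount at r = 0.143.
D_1 = 2.5347
D_2 = 3.1038
Terminal value at t=2: TV = D_3/(r−g) = 3.2372/(0.143−0.043) = 32.3722
P₀ = 2.5347/(1+0.143)^1 + 3.1038/(1+0.143)^2 + 32.3722/(1+0.143)^2 = 29.3721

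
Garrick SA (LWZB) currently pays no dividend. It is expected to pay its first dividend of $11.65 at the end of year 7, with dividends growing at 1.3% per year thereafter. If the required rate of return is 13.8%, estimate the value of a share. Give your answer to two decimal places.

Deferred-dividend DDM. At t=6 the remaining stream is a growing perpetuity with first payment D_7 = 11.65.
V_6 = D_7/(r−g) = 11.65/(0.138−0.013) = 93.2000
P₀ = V_6/(1+r)^6 = 93.2000/(1+0.138)^6 = 42.9104

$42.91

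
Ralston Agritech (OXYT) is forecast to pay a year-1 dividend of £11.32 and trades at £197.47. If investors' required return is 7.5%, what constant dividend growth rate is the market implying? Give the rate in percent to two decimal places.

1.77%

From P₀ = D₁/(r − g), the implied growth is g = r − D₁/P₀.
g = 0.075 − 11.32/197.47 = 0.075 − 0.05733 = 0.01767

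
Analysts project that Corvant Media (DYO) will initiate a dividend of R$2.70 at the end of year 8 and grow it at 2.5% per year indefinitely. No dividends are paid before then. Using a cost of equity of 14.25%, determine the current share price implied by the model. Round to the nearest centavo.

Deferred-dividend DDM. At t=7 the remaining stream is a growing perpetuity with first payment D_8 = 2.70.
V_7 = D_8/(r−g) = 2.70/(0.1425−0.025) = 22.9787
P₀ = V_7/(1+r)^7 = 22.9787/(1+0.1425)^7 = 9.0434

R$9.04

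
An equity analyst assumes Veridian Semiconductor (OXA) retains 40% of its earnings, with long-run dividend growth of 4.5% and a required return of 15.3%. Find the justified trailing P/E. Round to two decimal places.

5.81

Payout ratio b = 1 − 0.40 = 0.60.
Justified trailing P/E = b(1+g)/(r−g) = 0.60×(1+0.045)/(0.153−0.045) = 5.8056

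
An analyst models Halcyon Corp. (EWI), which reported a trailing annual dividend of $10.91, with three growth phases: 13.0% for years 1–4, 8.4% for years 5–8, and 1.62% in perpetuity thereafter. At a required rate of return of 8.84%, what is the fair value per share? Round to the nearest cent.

Three-stage DDM. Project D₁…D_8; terminal Gordon value at t=8 with g = 0.0162; discount at r = 0.0884.
D_1 = 12.3283
D_2 = 13.9310
D_3 = 15.7420
D_4 = 17.7885
D_5 = 19.2827
D_6 = 20.9024
D_7 = 22.6583
D_8 = 24.5615
TV_8 = 24.9594/(0.0884−0.0162) = 345.6986
P₀ = Σ Dₜ/(1+r)ᵗ + TV_8/(1+r)^8 = 273.7116

$273.71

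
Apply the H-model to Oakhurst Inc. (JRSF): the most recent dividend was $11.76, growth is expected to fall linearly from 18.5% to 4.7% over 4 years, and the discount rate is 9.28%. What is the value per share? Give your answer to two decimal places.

H-model: P₀ = D₀[(1+g_L) + H(g_S−g_L)]/(r−g_L), with H = 4/2 = 2.
P₀ = 11.76 × [(1+0.047) + 2×(0.185−0.047)] / (0.0928−0.047)
   = 11.76 × 1.3230 / 0.0458 = 339.7048

$339.70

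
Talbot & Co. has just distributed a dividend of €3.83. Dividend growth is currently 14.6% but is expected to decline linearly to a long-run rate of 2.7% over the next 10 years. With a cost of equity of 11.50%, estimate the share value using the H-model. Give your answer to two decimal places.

€70.59

H-model: P₀ = D₀[(1+g_L) + H(g_S−g_L)]/(r−g_L), with H = 10/2 = 5.
P₀ = 3.83 × [(1+0.027) + 5×(0.146−0.027)] / (0.115−0.027)
   = 3.83 × 1.6220 / 0.088 = 70.5939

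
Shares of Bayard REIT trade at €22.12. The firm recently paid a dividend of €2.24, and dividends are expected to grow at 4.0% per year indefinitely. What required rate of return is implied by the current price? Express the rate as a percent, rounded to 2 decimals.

14.53%

Rearranging the constant-growth DDM: r = D₁/P₀ + g.
D₁ = 2.24 × (1 + 0.04) = 2.3296.
r = 2.3296 / 22.12 + 0.04 = 0.10532 + 0.04 = 0.14532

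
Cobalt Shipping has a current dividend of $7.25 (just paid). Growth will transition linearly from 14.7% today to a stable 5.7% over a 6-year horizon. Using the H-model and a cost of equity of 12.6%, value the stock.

$139.43

H-model: P₀ = D₀[(1+g_L) + H(g_S−g_L)]/(r−g_L), with H = 6/2 = 3.
P₀ = 7.25 × [(1+0.057) + 3×(0.147−0.057)] / (0.126−0.057)
   = 7.25 × 1.3270 / 0.069 = 139.4312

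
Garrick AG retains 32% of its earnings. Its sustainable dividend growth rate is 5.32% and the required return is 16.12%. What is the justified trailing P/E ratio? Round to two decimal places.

Payout ratio b = 1 − 0.32 = 0.68.
Justified trailing P/E = b(1+g)/(r−g) = 0.68×(1+0.0532)/(0.1612−0.0532) = 6.6313

6.63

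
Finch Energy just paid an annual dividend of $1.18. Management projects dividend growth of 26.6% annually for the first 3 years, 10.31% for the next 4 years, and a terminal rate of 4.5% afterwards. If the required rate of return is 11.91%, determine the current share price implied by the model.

Three-stage DDM. Project D₁…D_7; terminal Gordon value at t=7 with g = 0.045; discount at r = 0.1191.
D_1 = 1.4939
D_2 = 1.8913
D_3 = 2.3943
D_4 = 2.6412
D_5 = 2.9135
D_6 = 3.2139
D_7 = 3.5452
TV_7 = 3.7048/(0.1191−0.045) = 49.9966
P₀ = Σ Dₜ/(1+r)ᵗ + TV_7/(1+r)^7 = 33.8895

$33.89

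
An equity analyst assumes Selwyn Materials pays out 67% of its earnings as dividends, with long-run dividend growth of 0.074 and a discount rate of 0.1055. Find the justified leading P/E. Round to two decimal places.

Justified leading P/E = b/(r−g) = 0.67/(0.1055−0.074) = 21.2698

21.27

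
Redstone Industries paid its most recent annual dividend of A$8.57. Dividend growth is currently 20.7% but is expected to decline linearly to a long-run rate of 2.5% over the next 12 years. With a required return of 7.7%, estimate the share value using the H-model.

A$348.90

H-model: P₀ = D₀[(1+g_L) + H(g_S−g_L)]/(r−g_L), with H = 12/2 = 6.
P₀ = 8.57 × [(1+0.025) + 6×(0.207−0.025)] / (0.077−0.025)
   = 8.57 × 2.1170 / 0.052 = 348.8979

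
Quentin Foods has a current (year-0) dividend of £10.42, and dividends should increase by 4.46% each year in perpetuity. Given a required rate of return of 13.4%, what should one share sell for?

Gordon growth model: P₀ = D₁/(r − g). D₁ = 10.42 × (1 + 0.0446) = 10.8847.
P₀ = 10.8847 / (0.134 − 0.0446) = 10.8847 / 0.0894 = 121.7532

£121.75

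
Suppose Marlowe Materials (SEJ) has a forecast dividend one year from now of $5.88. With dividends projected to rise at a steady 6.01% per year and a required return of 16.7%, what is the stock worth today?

Gordon growth model: P₀ = D₁/(r − g), with D₁ = 5.88 given directly.
P₀ = 5.8800 / (0.167 − 0.0601) = 5.8800 / 0.1069 = 55.0047

$55.00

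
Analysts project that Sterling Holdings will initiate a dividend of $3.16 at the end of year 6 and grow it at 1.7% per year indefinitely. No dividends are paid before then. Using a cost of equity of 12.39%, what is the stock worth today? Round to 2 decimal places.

$16.48

Deferred-dividend DDM. At t=5 the remaining stream is a growing perpetuity with first payment D_6 = 3.16.
V_5 = D_6/(r−g) = 3.16/(0.1239−0.017) = 29.5603
P₀ = V_5/(1+r)^5 = 29.5603/(1+0.1239)^5 = 16.4843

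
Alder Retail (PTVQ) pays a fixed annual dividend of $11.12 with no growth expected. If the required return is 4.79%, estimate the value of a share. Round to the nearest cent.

Zero-growth DDM (perpetuity): P₀ = D/r = 11.12 / 0.0479 = 232.1503

$232.15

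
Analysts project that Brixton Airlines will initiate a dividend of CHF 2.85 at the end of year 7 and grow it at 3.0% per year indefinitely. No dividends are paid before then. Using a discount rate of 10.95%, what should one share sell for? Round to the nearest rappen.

Deferred-dividend DDM. At t=6 the remaining stream is a growing perpetuity with first payment D_7 = 2.85.
V_6 = D_7/(r−g) = 2.85/(0.1095−0.03) = 35.8491
P₀ = V_6/(1+r)^6 = 35.8491/(1+0.1095)^6 = 19.2183

CHF 19.22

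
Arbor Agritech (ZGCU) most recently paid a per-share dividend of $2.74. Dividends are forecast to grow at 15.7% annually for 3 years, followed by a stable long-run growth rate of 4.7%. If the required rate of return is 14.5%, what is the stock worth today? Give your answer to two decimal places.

$38.60

Two-stage DDM. Project D₁…D_3 at 0.157, terminal growth 0.047, discount at r = 0.145.
D_1 = 3.1702
D_2 = 3.6679
D_3 = 4.2438
Terminal value at t=3: TV = D_4/(r−g) = 4.4432/(0.145−0.047) = 45.3389
P₀ = 3.1702/(1+0.145)^1 + 3.6679/(1+0.145)^2 + 4.2438/(1+0.145)^3 + 45.3389/(1+0.145)^3 = 38.5968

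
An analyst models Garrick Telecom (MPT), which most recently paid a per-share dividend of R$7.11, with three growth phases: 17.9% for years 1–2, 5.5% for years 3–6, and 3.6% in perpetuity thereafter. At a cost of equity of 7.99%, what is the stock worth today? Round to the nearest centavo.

R$230.41

Three-stage DDM. Project D₁…D_6; terminal Gordon value at t=6 with g = 0.036; discount at r = 0.0799.
D_1 = 8.3827
D_2 = 9.8832
D_3 = 10.4268
D_4 = 11.0002
D_5 = 11.6053
D_6 = 12.2435
TV_6 = 12.6843/(0.0799−0.036) = 288.9364
P₀ = Σ Dₜ/(1+r)ᵗ + TV_6/(1+r)^6 = 230.4071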